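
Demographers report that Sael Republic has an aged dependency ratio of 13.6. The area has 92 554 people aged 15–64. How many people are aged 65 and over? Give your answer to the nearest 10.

Old-age dependency ratio = elderly / working-age × 100
13.6 = E / 92 554 × 100
⇒ 12 590

Aged 65 and over: 12 590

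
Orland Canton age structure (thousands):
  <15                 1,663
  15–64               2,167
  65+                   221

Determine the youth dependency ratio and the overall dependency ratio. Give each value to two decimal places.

Youth dependency ratio = 1,663 / 2,167 × 100 = 76.74
Total dependency ratio = (1,663 + 221) / 2,167 × 100 = 1,884 / 2,167 × 100 = 86.94

Youth dependency ratio: 76.74
Total dependency ratio: 86.94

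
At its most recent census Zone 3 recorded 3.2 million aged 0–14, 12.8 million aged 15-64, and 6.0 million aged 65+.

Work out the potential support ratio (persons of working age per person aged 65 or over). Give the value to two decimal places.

Potential support ratio: 2.13

Potential support ratio = 12.8 / 6.0 = 2.13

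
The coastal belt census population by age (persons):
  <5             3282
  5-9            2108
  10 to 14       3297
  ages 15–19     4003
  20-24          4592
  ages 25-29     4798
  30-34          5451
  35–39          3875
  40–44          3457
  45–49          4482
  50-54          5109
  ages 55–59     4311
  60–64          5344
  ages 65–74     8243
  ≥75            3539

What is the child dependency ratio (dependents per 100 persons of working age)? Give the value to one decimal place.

0–14: 3282 + 2108 + 3297 = 8687
15–64: 4003 + 4592 + 4798 + 5451 + 3875 + 3457 + 4482 + 5109 + 4311 + 5344 = 45422
65+: 8243 + 3539 = 11782
Youth dependency ratio = 8687 / 45422 × 100 = 19.1

Youth dependency ratio: 19.1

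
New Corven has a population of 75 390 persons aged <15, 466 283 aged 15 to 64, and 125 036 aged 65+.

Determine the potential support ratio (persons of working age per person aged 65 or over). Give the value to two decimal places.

Potential support ratio: 3.73

Potential support ratio = 466 283 / 125 036 = 3.73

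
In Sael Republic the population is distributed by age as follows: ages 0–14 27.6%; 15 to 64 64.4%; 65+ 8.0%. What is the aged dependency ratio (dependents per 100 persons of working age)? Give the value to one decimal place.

Old-age dependency ratio = 8.0 / 64.4 × 100 = 12.4

Old-age dependency ratio: 12.4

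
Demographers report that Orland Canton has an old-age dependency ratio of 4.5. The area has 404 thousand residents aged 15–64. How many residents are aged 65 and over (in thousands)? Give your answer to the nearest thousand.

Aged 65 and over: 18

Old-age dependency ratio = elderly / working-age × 100
4.5 = E / 404 × 100
⇒ 18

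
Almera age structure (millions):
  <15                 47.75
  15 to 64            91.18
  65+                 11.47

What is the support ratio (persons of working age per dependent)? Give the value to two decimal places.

Support ratio: 1.54

Support ratio = 91.18 / (47.75 + 11.47) = 91.18 / 59.22 = 1.54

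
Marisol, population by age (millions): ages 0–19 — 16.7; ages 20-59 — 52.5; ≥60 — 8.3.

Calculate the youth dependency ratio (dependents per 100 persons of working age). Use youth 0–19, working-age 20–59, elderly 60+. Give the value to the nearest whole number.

Youth dependency ratio = 16.7 / 52.5 × 100 = 32

Youth dependency ratio: 32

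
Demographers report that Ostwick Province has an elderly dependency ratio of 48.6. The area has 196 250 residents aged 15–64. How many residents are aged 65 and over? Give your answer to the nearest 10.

Old-age dependency ratio = elderly / working-age × 100
48.6 = E / 196 250 × 100
⇒ 95 380

Aged 65 and over: 95 380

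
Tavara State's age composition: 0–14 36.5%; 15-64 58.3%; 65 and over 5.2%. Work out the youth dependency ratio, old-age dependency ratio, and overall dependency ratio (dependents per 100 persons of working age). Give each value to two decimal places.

Youth dependency ratio = 36.5 / 58.3 × 100 = 62.61
Old-age dependency ratio = 5.2 / 58.3 × 100 = 8.92
Total dependency ratio = (36.5 + 5.2) / 58.3 × 100 = 41.7 / 58.3 × 100 = 71.53

Youth dependency ratio: 62.61
Old-age dependency ratio: 8.92
Total dependency ratio: 71.53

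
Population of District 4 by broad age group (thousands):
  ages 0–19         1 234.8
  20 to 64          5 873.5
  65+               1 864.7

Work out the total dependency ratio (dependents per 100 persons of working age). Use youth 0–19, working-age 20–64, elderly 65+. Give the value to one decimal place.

Total dependency ratio: 52.8

Total dependency ratio = (1 234.8 + 1 864.7) / 5 873.5 × 100 = 3 099.5 / 5 873.5 × 100 = 52.8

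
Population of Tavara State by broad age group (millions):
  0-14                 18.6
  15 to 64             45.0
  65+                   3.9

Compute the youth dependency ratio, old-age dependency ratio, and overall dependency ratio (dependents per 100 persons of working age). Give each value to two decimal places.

Youth dependency ratio = 18.6 / 45.0 × 100 = 41.33
Old-age dependency ratio = 3.9 / 45.0 × 100 = 8.67
Total dependency ratio = (18.6 + 3.9) / 45.0 × 100 = 22.5 / 45.0 × 100 = 50.00

Youth dependency ratio: 41.33
Old-age dependency ratio: 8.67
Total dependency ratio: 50.00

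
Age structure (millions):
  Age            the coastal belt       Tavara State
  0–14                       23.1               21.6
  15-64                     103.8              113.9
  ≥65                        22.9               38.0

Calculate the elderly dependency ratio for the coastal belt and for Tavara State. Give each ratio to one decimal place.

the coastal belt: 22.1
Tavara State: 33.4

the coastal belt: 22.9 / 103.8 × 100 = 22.1
Tavara State: 38.0 / 113.9 × 100 = 33.4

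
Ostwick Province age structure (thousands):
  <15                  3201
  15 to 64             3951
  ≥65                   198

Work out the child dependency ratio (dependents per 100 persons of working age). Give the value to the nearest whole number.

Youth dependency ratio = 3201 / 3951 × 100 = 81

Youth dependency ratio: 81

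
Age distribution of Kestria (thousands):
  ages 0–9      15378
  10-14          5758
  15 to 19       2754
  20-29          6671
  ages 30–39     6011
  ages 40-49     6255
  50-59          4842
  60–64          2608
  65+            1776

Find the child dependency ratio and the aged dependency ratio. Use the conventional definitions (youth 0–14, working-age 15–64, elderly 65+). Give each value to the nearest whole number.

Youth dependency ratio: 73
Old-age dependency ratio: 6

0–14: 15378 + 5758 = 21136
15–64: 2754 + 6671 + 6011 + 6255 + 4842 + 2608 = 29141
65+: 1776
Youth dependency ratio = 21136 / 29141 × 100 = 73
Old-age dependency ratio = 1776 / 29141 × 100 = 6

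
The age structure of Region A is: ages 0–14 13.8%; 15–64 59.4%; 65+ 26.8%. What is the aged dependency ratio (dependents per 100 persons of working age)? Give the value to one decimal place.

Old-age dependency ratio: 45.1

Old-age dependency ratio = 26.8 / 59.4 × 100 = 45.1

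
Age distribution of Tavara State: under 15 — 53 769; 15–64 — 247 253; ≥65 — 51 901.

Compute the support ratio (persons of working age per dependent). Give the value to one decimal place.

Support ratio: 2.3

Support ratio = 247 253 / (53 769 + 51 901) = 247 253 / 105 670 = 2.3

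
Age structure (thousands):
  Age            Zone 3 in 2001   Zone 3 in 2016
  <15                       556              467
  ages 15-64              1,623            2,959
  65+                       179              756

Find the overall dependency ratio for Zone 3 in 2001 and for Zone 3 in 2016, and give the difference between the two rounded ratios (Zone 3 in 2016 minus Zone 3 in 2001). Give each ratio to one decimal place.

Zone 3 in 2001: (556 + 179) / 1,623 × 100 = 735 / 1,623 × 100 = 45.3
Zone 3 in 2016: (467 + 756) / 2,959 × 100 = 1,223 / 2,959 × 100 = 41.3

Zone 3 in 2001: 45.3
Zone 3 in 2016: 41.3
Difference: -4.0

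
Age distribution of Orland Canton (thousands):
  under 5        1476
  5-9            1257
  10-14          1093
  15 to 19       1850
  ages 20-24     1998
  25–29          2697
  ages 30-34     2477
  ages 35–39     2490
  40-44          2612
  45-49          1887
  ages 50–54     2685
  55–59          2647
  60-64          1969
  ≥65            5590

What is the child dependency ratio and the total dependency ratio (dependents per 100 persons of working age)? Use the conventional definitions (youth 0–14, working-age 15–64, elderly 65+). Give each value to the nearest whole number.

0–14: 1476 + 1257 + 1093 = 3826
15–64: 1850 + 1998 + 2697 + 2477 + 2490 + 2612 + 1887 + 2685 + 2647 + 1969 = 23312
65+: 5590
Youth dependency ratio = 3826 / 23312 × 100 = 16
Total dependency ratio = (3826 + 5590) / 23312 × 100 = 9416 / 23312 × 100 = 40

Youth dependency ratio: 16
Total dependency ratio: 40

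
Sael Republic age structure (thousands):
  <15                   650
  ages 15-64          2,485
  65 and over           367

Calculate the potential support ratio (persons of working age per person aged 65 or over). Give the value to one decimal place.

Potential support ratio: 6.8

Potential support ratio = 2,485 / 367 = 6.8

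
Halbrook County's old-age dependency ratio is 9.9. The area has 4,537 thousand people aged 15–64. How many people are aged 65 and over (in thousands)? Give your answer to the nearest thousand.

Aged 65 and over: 449

Old-age dependency ratio = elderly / working-age × 100
9.9 = E / 4,537 × 100
⇒ 449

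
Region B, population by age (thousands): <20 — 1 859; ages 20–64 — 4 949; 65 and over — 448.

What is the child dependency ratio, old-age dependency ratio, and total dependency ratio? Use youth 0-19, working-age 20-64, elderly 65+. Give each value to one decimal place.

Youth dependency ratio = 1 859 / 4 949 × 100 = 37.6
Old-age dependency ratio = 448 / 4 949 × 100 = 9.1
Total dependency ratio = (1 859 + 448) / 4 949 × 100 = 2 307 / 4 949 × 100 = 46.6

Youth dependency ratio: 37.6
Old-age dependency ratio: 9.1
Total dependency ratio: 46.6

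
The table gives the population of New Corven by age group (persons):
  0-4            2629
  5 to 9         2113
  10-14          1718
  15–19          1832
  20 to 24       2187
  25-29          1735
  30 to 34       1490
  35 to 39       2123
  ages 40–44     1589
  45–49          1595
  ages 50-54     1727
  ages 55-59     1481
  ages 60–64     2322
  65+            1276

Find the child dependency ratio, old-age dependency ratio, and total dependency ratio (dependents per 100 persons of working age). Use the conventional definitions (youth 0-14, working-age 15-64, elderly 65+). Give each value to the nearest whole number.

Youth dependency ratio: 36
Old-age dependency ratio: 7
Total dependency ratio: 43

0–14: 2629 + 2113 + 1718 = 6460
15–64: 1832 + 2187 + 1735 + 1490 + 2123 + 1589 + 1595 + 1727 + 1481 + 2322 = 18081
65+: 1276
Youth dependency ratio = 6460 / 18081 × 100 = 36
Old-age dependency ratio = 1276 / 18081 × 100 = 7
Total dependency ratio = (6460 + 1276) / 18081 × 100 = 7736 / 18081 × 100 = 43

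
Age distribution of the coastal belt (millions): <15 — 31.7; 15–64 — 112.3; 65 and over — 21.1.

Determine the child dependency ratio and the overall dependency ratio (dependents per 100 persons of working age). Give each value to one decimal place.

Youth dependency ratio: 28.2
Total dependency ratio: 47.0

Youth dependency ratio = 31.7 / 112.3 × 100 = 28.2
Total dependency ratio = (31.7 + 21.1) / 112.3 × 100 = 52.8 / 112.3 × 100 = 47.0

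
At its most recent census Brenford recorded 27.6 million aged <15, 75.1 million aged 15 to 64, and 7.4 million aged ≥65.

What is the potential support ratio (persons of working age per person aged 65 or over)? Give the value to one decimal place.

Potential support ratio: 10.1

Potential support ratio = 75.1 / 7.4 = 10.1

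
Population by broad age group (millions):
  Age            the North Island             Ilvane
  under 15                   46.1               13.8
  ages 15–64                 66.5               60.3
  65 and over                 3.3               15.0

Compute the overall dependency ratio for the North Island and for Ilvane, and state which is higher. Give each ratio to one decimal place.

the North Island: (46.1 + 3.3) / 66.5 × 100 = 49.4 / 66.5 × 100 = 74.3
Ilvane: (13.8 + 15.0) / 60.3 × 100 = 28.8 / 60.3 × 100 = 47.8

the North Island: 74.3
Ilvane: 47.8
Higher: the North Island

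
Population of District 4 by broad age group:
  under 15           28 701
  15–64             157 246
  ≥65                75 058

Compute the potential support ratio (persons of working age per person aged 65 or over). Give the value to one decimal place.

Potential support ratio: 2.1

Potential support ratio = 157 246 / 75 058 = 2.1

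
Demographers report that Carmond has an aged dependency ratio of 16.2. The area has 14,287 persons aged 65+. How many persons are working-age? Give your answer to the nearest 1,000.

Old-age dependency ratio = elderly / working-age × 100
16.2 = 14,287 / W × 100
⇒ 88,000

Working-age: 88,000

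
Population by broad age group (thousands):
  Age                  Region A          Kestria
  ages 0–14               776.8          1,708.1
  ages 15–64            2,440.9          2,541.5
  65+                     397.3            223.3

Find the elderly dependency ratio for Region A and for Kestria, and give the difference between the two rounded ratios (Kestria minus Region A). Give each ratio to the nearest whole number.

Region A: 16
Kestria: 9
Difference: -7

Region A: 397.3 / 2,440.9 × 100 = 16
Kestria: 223.3 / 2,541.5 × 100 = 9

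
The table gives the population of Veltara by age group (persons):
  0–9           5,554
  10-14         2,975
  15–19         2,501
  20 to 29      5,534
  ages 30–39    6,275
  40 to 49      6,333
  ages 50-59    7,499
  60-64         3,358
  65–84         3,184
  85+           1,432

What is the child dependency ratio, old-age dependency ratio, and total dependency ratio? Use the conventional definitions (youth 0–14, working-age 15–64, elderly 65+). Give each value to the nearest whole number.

Youth dependency ratio: 27
Old-age dependency ratio: 15
Total dependency ratio: 42

0–14: 5,554 + 2,975 = 8,529
15–64: 2,501 + 5,534 + 6,275 + 6,333 + 7,499 + 3,358 = 31,500
65+: 3,184 + 1,432 = 4,616
Youth dependency ratio = 8,529 / 31,500 × 100 = 27
Old-age dependency ratio = 4,616 / 31,500 × 100 = 15
Total dependency ratio = (8,529 + 4,616) / 31,500 × 100 = 13,145 / 31,500 × 100 = 42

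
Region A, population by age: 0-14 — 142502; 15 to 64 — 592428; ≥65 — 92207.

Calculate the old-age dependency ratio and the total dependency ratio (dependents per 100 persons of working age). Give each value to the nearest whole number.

Old-age dependency ratio = 92207 / 592428 × 100 = 16
Total dependency ratio = (142502 + 92207) / 592428 × 100 = 234709 / 592428 × 100 = 40

Old-age dependency ratio: 16
Total dependency ratio: 40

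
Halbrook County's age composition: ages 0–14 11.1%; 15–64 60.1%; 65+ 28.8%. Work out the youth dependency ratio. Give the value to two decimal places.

Youth dependency ratio: 18.47

Youth dependency ratio = 11.1 / 60.1 × 100 = 18.47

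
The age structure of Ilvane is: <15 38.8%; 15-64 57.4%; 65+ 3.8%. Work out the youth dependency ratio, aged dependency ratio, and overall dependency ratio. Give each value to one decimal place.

Youth dependency ratio: 67.6
Old-age dependency ratio: 6.6
Total dependency ratio: 74.2

Youth dependency ratio = 38.8 / 57.4 × 100 = 67.6
Old-age dependency ratio = 3.8 / 57.4 × 100 = 6.6
Total dependency ratio = (38.8 + 3.8) / 57.4 × 100 = 42.6 / 57.4 × 100 = 74.2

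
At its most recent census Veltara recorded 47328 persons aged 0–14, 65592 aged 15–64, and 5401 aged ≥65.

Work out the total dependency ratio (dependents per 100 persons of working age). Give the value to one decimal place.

Total dependency ratio = (47328 + 5401) / 65592 × 100 = 52729 / 65592 × 100 = 80.4

Total dependency ratio: 80.4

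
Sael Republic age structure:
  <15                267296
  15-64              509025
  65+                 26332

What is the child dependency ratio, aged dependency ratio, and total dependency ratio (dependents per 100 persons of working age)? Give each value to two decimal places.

Youth dependency ratio: 52.51
Old-age dependency ratio: 5.17
Total dependency ratio: 57.68

Youth dependency ratio = 267296 / 509025 × 100 = 52.51
Old-age dependency ratio = 26332 / 509025 × 100 = 5.17
Total dependency ratio = (267296 + 26332) / 509025 × 100 = 293628 / 509025 × 100 = 57.68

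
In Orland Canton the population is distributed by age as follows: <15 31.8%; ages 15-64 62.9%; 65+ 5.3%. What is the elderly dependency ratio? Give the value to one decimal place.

Old-age dependency ratio: 8.4

Old-age dependency ratio = 5.3 / 62.9 × 100 = 8.4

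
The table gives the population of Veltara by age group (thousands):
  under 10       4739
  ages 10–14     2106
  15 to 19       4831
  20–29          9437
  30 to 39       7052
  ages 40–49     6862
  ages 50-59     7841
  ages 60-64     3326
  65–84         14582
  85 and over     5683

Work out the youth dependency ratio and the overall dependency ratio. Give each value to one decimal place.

Youth dependency ratio: 17.4
Total dependency ratio: 68.9

0–14: 4739 + 2106 = 6845
15–64: 4831 + 9437 + 7052 + 6862 + 7841 + 3326 = 39349
65+: 14582 + 5683 = 20265
Youth dependency ratio = 6845 / 39349 × 100 = 17.4
Total dependency ratio = (6845 + 20265) / 39349 × 100 = 27110 / 39349 × 100 = 68.9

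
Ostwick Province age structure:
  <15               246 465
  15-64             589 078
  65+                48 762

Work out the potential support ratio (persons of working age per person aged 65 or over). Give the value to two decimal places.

Potential support ratio: 12.08

Potential support ratio = 589 078 / 48 762 = 12.08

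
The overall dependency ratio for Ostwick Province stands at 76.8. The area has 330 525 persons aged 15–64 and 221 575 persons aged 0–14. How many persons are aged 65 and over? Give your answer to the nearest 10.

Total dependency ratio = (youth + elderly) / working-age × 100
76.8 = (221 575 + E) / 330 525 × 100
⇒ 32 270

Aged 65 and over: 32 270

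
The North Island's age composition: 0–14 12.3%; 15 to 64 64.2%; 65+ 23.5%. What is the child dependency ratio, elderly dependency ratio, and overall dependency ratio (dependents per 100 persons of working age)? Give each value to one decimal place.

Youth dependency ratio = 12.3 / 64.2 × 100 = 19.2
Old-age dependency ratio = 23.5 / 64.2 × 100 = 36.6
Total dependency ratio = (12.3 + 23.5) / 64.2 × 100 = 35.8 / 64.2 × 100 = 55.8

Youth dependency ratio: 19.2
Old-age dependency ratio: 36.6
Total dependency ratio: 55.8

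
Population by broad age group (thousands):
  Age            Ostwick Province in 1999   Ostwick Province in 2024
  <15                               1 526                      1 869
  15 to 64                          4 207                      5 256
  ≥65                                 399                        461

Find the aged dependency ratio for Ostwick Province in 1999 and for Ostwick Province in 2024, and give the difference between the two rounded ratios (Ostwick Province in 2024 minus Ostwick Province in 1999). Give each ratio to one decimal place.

Ostwick Province in 1999: 9.5
Ostwick Province in 2024: 8.8
Difference: -0.7

Ostwick Province in 1999: 399 / 4 207 × 100 = 9.5
Ostwick Province in 2024: 461 / 5 256 × 100 = 8.8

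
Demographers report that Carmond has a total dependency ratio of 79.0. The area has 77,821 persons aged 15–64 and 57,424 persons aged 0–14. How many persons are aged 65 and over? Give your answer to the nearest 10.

Total dependency ratio = (youth + elderly) / working-age × 100
79.0 = (57,424 + E) / 77,821 × 100
⇒ 4,050

Aged 65 and over: 4,050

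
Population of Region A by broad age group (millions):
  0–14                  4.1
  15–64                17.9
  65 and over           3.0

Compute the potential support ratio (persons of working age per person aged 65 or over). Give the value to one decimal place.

Potential support ratio = 17.9 / 3.0 = 6.0

Potential support ratio: 6.0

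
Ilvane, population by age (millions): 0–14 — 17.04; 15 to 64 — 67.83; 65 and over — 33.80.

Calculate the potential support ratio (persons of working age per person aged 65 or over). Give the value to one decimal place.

Potential support ratio = 67.83 / 33.80 = 2.0

Potential support ratio: 2.0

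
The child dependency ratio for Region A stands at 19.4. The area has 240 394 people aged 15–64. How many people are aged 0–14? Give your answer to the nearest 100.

Youth dependency ratio = youth / working-age × 100
19.4 = Y / 240 394 × 100
⇒ 46 600

Aged 0–14: 46 600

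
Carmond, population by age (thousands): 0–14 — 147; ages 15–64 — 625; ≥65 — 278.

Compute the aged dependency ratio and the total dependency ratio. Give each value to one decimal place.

Old-age dependency ratio: 44.5
Total dependency ratio: 68.0

Old-age dependency ratio = 278 / 625 × 100 = 44.5
Total dependency ratio = (147 + 278) / 625 × 100 = 425 / 625 × 100 = 68.0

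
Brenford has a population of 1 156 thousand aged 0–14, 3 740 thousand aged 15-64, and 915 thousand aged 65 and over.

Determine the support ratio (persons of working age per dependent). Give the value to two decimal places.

Support ratio = 3 740 / (1 156 + 915) = 3 740 / 2 071 = 1.81

Support ratio: 1.81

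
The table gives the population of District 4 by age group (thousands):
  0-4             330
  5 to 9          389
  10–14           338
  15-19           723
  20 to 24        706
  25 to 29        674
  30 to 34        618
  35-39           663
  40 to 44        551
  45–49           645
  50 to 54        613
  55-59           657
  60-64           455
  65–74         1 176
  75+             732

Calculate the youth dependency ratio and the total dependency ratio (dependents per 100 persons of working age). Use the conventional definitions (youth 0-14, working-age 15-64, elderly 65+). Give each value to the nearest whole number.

Youth dependency ratio: 17
Total dependency ratio: 47

0–14: 330 + 389 + 338 = 1 057
15–64: 723 + 706 + 674 + 618 + 663 + 551 + 645 + 613 + 657 + 455 = 6 305
65+: 1 176 + 732 = 1 908
Youth dependency ratio = 1 057 / 6 305 × 100 = 17
Total dependency ratio = (1 057 + 1 908) / 6 305 × 100 = 2 965 / 6 305 × 100 = 47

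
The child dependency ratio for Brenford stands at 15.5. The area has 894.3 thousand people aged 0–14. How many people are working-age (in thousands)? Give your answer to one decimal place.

Youth dependency ratio = youth / working-age × 100
15.5 = 894.3 / W × 100
⇒ 5769.7

Working-age: 5769.7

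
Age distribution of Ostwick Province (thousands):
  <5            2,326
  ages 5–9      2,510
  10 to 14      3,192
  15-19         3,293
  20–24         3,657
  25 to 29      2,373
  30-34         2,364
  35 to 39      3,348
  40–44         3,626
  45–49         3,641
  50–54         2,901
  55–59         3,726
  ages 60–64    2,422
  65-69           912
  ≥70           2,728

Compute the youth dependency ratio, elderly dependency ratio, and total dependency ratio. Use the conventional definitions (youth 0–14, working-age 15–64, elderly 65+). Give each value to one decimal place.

0–14: 2,326 + 2,510 + 3,192 = 8,028
15–64: 3,293 + 3,657 + 2,373 + 2,364 + 3,348 + 3,626 + 3,641 + 2,901 + 3,726 + 2,422 = 31,351
65+: 912 + 2,728 = 3,640
Youth dependency ratio = 8,028 / 31,351 × 100 = 25.6
Old-age dependency ratio = 3,640 / 31,351 × 100 = 11.6
Total dependency ratio = (8,028 + 3,640) / 31,351 × 100 = 11,668 / 31,351 × 100 = 37.2

Youth dependency ratio: 25.6
Old-age dependency ratio: 11.6
Total dependency ratio: 37.2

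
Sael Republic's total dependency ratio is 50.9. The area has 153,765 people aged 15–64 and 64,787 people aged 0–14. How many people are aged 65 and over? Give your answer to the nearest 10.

Total dependency ratio = (youth + elderly) / working-age × 100
50.9 = (64,787 + E) / 153,765 × 100
⇒ 13,480

Aged 65 and over: 13,480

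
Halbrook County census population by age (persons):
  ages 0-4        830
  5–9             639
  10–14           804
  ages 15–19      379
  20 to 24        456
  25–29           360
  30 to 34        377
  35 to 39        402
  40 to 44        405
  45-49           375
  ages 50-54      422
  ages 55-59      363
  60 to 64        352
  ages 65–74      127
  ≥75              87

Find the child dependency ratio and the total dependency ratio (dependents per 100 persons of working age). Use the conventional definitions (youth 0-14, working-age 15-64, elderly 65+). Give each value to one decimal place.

Youth dependency ratio: 58.4
Total dependency ratio: 63.9

0–14: 830 + 639 + 804 = 2273
15–64: 379 + 456 + 360 + 377 + 402 + 405 + 375 + 422 + 363 + 352 = 3891
65+: 127 + 87 = 214
Youth dependency ratio = 2273 / 3891 × 100 = 58.4
Total dependency ratio = (2273 + 214) / 3891 × 100 = 2487 / 3891 × 100 = 63.9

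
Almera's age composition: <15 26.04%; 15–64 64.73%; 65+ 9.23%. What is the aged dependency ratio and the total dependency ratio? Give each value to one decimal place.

Old-age dependency ratio: 14.3
Total dependency ratio: 54.5

Old-age dependency ratio = 9.23 / 64.73 × 100 = 14.3
Total dependency ratio = (26.04 + 9.23) / 64.73 × 100 = 35.27 / 64.73 × 100 = 54.5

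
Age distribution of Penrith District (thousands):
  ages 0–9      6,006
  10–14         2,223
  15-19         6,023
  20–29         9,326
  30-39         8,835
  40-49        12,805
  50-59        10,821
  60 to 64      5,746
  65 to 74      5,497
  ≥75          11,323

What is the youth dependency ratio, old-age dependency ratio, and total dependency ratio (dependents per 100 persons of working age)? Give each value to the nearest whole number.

0–14: 6,006 + 2,223 = 8,229
15–64: 6,023 + 9,326 + 8,835 + 12,805 + 10,821 + 5,746 = 53,556
65+: 5,497 + 11,323 = 16,820
Youth dependency ratio = 8,229 / 53,556 × 100 = 15
Old-age dependency ratio = 16,820 / 53,556 × 100 = 31
Total dependency ratio = (8,229 + 16,820) / 53,556 × 100 = 25,049 / 53,556 × 100 = 47

Youth dependency ratio: 15
Old-age dependency ratio: 31
Total dependency ratio: 47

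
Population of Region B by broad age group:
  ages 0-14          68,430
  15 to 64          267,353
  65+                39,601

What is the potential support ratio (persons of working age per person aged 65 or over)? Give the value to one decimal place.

Potential support ratio = 267,353 / 39,601 = 6.8

Potential support ratio: 6.8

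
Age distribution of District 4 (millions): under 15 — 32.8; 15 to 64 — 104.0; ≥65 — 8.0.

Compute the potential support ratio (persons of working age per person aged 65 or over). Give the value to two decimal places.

Potential support ratio: 13.00

Potential support ratio = 104.0 / 8.0 = 13.00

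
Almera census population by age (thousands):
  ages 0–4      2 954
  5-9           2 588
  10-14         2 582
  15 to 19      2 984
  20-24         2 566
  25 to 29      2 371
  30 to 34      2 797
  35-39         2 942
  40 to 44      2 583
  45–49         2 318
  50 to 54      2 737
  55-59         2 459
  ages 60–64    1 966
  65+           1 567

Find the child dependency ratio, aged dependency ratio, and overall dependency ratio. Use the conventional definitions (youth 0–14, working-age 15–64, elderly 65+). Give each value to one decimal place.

Youth dependency ratio: 31.6
Old-age dependency ratio: 6.1
Total dependency ratio: 37.7

0–14: 2 954 + 2 588 + 2 582 = 8 124
15–64: 2 984 + 2 566 + 2 371 + 2 797 + 2 942 + 2 583 + 2 318 + 2 737 + 2 459 + 1 966 = 25 723
65+: 1 567
Youth dependency ratio = 8 124 / 25 723 × 100 = 31.6
Old-age dependency ratio = 1 567 / 25 723 × 100 = 6.1
Total dependency ratio = (8 124 + 1 567) / 25 723 × 100 = 9 691 / 25 723 × 100 = 37.7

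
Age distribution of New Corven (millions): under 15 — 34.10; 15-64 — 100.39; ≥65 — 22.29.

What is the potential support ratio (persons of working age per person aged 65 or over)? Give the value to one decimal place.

Potential support ratio = 100.39 / 22.29 = 4.5

Potential support ratio: 4.5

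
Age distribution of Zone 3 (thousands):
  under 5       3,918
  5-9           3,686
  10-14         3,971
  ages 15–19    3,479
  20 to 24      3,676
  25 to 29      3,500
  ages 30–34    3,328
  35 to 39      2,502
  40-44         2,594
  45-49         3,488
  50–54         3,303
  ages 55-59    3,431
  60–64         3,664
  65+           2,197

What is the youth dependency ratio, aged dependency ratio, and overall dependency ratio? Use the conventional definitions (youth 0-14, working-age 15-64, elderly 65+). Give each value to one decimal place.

0–14: 3,918 + 3,686 + 3,971 = 11,575
15–64: 3,479 + 3,676 + 3,500 + 3,328 + 2,502 + 2,594 + 3,488 + 3,303 + 3,431 + 3,664 = 32,965
65+: 2,197
Youth dependency ratio = 11,575 / 32,965 × 100 = 35.1
Old-age dependency ratio = 2,197 / 32,965 × 100 = 6.7
Total dependency ratio = (11,575 + 2,197) / 32,965 × 100 = 13,772 / 32,965 × 100 = 41.8

Youth dependency ratio: 35.1
Old-age dependency ratio: 6.7
Total dependency ratio: 41.8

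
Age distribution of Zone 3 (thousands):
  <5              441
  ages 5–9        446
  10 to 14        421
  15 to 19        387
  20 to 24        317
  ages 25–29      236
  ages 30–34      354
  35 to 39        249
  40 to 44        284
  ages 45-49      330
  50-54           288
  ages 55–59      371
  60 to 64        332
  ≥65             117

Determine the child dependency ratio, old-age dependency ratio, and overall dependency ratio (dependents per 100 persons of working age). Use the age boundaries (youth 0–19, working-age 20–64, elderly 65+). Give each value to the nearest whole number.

0–19: 441 + 446 + 421 + 387 = 1 695
20–64: 317 + 236 + 354 + 249 + 284 + 330 + 288 + 371 + 332 = 2 761
65+: 117
Youth dependency ratio = 1 695 / 2 761 × 100 = 61
Old-age dependency ratio = 117 / 2 761 × 100 = 4
Total dependency ratio = (1 695 + 117) / 2 761 × 100 = 1 812 / 2 761 × 100 = 66

Youth dependency ratio: 61
Old-age dependency ratio: 4
Total dependency ratio: 66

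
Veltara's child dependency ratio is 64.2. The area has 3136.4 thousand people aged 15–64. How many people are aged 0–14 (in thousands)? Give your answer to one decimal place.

Aged 0–14: 2013.6

Youth dependency ratio = youth / working-age × 100
64.2 = Y / 3136.4 × 100
⇒ 2013.6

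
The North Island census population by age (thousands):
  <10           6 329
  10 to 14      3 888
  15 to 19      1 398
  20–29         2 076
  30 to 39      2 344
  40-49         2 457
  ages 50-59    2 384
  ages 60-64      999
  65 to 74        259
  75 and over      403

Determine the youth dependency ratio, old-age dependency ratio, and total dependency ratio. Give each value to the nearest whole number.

0–14: 6 329 + 3 888 = 10 217
15–64: 1 398 + 2 076 + 2 344 + 2 457 + 2 384 + 999 = 11 658
65+: 259 + 403 = 662
Youth dependency ratio = 10 217 / 11 658 × 100 = 88
Old-age dependency ratio = 662 / 11 658 × 100 = 6
Total dependency ratio = (10 217 + 662) / 11 658 × 100 = 10 879 / 11 658 × 100 = 93

Youth dependency ratio: 88
Old-age dependency ratio: 6
Total dependency ratio: 93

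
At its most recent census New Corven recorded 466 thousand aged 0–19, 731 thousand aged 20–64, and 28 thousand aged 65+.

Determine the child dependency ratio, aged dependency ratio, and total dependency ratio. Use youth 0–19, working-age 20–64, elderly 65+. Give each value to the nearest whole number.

Youth dependency ratio = 466 / 731 × 100 = 64
Old-age dependency ratio = 28 / 731 × 100 = 4
Total dependency ratio = (466 + 28) / 731 × 100 = 494 / 731 × 100 = 68

Youth dependency ratio: 64
Old-age dependency ratio: 4
Total dependency ratio: 68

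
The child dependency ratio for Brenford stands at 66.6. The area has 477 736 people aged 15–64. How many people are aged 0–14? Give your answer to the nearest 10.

Aged 0–14: 318 170

Youth dependency ratio = youth / working-age × 100
66.6 = Y / 477 736 × 100
⇒ 318 170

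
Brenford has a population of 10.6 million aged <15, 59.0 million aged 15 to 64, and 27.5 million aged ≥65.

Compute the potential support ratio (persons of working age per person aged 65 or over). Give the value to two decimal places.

Potential support ratio: 2.15

Potential support ratio = 59.0 / 27.5 = 2.15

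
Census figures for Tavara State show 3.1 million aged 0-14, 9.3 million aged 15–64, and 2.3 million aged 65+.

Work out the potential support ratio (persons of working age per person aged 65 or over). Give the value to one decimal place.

Potential support ratio: 4.0

Potential support ratio = 9.3 / 2.3 = 4.0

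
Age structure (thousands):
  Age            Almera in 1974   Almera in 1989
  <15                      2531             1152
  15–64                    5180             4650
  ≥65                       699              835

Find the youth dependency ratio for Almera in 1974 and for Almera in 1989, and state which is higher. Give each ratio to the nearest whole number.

Almera in 1974: 49
Almera in 1989: 25
Higher: Almera in 1974

Almera in 1974: 2531 / 5180 × 100 = 49
Almera in 1989: 1152 / 4650 × 100 = 25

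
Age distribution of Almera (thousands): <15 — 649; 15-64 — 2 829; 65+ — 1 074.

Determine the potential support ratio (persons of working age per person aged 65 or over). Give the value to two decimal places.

Potential support ratio = 2 829 / 1 074 = 2.63

Potential support ratio: 2.63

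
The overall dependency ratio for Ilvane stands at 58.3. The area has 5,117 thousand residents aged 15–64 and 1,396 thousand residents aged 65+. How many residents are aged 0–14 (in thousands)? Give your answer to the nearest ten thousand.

Total dependency ratio = (youth + elderly) / working-age × 100
58.3 = (Y + 1,396) / 5,117 × 100
⇒ 1,590

Aged 0–14: 1,590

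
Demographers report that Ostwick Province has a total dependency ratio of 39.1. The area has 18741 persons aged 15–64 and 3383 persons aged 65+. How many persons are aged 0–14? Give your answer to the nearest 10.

Aged 0–14: 3940

Total dependency ratio = (youth + elderly) / working-age × 100
39.1 = (Y + 3383) / 18741 × 100
⇒ 3940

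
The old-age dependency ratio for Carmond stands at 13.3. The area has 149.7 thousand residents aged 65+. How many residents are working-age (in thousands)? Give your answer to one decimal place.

Old-age dependency ratio = elderly / working-age × 100
13.3 = 149.7 / W × 100
⇒ 1,125.6

Working-age: 1,125.6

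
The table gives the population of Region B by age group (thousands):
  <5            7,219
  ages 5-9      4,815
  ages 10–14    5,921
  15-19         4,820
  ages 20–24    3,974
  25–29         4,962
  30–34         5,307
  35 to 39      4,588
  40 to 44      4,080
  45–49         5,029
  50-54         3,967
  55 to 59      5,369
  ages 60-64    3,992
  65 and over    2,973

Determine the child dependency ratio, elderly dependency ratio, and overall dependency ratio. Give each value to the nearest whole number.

Youth dependency ratio: 39
Old-age dependency ratio: 6
Total dependency ratio: 45

0–14: 7,219 + 4,815 + 5,921 = 17,955
15–64: 4,820 + 3,974 + 4,962 + 5,307 + 4,588 + 4,080 + 5,029 + 3,967 + 5,369 + 3,992 = 46,088
65+: 2,973
Youth dependency ratio = 17,955 / 46,088 × 100 = 39
Old-age dependency ratio = 2,973 / 46,088 × 100 = 6
Total dependency ratio = (17,955 + 2,973) / 46,088 × 100 = 20,928 / 46,088 × 100 = 45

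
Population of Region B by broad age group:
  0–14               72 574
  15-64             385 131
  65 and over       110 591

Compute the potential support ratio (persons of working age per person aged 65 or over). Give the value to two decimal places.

Potential support ratio: 3.48

Potential support ratio = 385 131 / 110 591 = 3.48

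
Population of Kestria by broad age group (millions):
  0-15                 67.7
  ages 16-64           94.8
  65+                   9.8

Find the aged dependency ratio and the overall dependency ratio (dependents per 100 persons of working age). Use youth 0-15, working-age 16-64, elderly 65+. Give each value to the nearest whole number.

Old-age dependency ratio = 9.8 / 94.8 × 100 = 10
Total dependency ratio = (67.7 + 9.8) / 94.8 × 100 = 77.5 / 94.8 × 100 = 82

Old-age dependency ratio: 10
Total dependency ratio: 82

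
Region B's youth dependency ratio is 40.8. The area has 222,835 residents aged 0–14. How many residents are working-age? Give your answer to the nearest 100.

Working-age: 546,200

Youth dependency ratio = youth / working-age × 100
40.8 = 222,835 / W × 100
⇒ 546,200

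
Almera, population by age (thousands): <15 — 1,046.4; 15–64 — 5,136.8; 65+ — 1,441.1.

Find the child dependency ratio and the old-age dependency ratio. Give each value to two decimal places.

Youth dependency ratio: 20.37
Old-age dependency ratio: 28.05

Youth dependency ratio = 1,046.4 / 5,136.8 × 100 = 20.37
Old-age dependency ratio = 1,441.1 / 5,136.8 × 100 = 28.05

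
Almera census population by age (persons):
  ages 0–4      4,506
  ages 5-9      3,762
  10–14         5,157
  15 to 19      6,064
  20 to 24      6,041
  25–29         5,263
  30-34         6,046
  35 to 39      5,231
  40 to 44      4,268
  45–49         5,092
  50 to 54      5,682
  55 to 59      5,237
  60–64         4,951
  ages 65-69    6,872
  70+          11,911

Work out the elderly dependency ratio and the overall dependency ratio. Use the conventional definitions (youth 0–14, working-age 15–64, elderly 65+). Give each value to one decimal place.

0–14: 4,506 + 3,762 + 5,157 = 13,425
15–64: 6,064 + 6,041 + 5,263 + 6,046 + 5,231 + 4,268 + 5,092 + 5,682 + 5,237 + 4,951 = 53,875
65+: 6,872 + 11,911 = 18,783
Old-age dependency ratio = 18,783 / 53,875 × 100 = 34.9
Total dependency ratio = (13,425 + 18,783) / 53,875 × 100 = 32,208 / 53,875 × 100 = 59.8

Old-age dependency ratio: 34.9
Total dependency ratio: 59.8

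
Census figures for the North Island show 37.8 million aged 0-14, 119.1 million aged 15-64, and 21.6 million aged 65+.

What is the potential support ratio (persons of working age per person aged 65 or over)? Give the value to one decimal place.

Potential support ratio: 5.5

Potential support ratio = 119.1 / 21.6 = 5.5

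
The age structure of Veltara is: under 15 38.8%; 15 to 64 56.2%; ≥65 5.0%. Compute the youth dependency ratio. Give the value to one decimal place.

Youth dependency ratio: 69.0

Youth dependency ratio = 38.8 / 56.2 × 100 = 69.0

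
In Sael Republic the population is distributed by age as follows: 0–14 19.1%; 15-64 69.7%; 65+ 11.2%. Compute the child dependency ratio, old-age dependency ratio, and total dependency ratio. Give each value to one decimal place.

Youth dependency ratio = 19.1 / 69.7 × 100 = 27.4
Old-age dependency ratio = 11.2 / 69.7 × 100 = 16.1
Total dependency ratio = (19.1 + 11.2) / 69.7 × 100 = 30.3 / 69.7 × 100 = 43.5

Youth dependency ratio: 27.4
Old-age dependency ratio: 16.1
Total dependency ratio: 43.5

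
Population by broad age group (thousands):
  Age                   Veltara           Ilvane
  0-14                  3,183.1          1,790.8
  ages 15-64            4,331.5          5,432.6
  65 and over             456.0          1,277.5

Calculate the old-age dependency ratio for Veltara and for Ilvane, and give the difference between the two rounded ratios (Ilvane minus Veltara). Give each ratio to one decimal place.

Veltara: 456.0 / 4,331.5 × 100 = 10.5
Ilvane: 1,277.5 / 5,432.6 × 100 = 23.5

Veltara: 10.5
Ilvane: 23.5
Difference: +13.0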